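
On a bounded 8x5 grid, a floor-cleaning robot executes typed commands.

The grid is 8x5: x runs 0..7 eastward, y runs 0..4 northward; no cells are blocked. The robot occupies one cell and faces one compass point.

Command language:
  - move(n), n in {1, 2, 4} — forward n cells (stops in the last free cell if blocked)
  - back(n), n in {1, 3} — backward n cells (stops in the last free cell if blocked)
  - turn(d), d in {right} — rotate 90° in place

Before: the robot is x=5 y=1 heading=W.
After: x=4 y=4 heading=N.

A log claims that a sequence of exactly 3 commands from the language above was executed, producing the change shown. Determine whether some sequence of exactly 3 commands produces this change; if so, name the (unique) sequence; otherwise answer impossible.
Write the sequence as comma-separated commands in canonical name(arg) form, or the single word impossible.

move(1), turn(right), move(4)

key: running move(4) before move(1) would end elsewhere — order is forced
begin: x=5 y=1 heading=W
t=1 move(1) ⇒ x=4 y=1 heading=W
t=2 turn(right) ⇒ x=4 y=1 heading=N
t=3 move(4) ⇒ x=4 y=4 heading=N
all 216 alternatives checked — unique.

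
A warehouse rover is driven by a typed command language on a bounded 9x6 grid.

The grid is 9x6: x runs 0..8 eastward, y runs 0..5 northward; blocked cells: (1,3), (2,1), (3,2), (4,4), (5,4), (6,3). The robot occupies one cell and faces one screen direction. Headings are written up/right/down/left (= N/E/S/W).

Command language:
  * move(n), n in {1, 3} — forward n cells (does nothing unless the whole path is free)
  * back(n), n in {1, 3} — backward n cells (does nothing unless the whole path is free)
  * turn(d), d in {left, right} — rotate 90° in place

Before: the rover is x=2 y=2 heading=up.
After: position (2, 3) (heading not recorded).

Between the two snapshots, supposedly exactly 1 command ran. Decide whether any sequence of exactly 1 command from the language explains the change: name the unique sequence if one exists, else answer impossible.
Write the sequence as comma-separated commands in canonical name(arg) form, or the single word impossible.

t0: x=2 y=2 heading=up
t=1 move(1) ⇒ x=2 y=3 heading=up
all 6 alternatives checked — unique.

move(1)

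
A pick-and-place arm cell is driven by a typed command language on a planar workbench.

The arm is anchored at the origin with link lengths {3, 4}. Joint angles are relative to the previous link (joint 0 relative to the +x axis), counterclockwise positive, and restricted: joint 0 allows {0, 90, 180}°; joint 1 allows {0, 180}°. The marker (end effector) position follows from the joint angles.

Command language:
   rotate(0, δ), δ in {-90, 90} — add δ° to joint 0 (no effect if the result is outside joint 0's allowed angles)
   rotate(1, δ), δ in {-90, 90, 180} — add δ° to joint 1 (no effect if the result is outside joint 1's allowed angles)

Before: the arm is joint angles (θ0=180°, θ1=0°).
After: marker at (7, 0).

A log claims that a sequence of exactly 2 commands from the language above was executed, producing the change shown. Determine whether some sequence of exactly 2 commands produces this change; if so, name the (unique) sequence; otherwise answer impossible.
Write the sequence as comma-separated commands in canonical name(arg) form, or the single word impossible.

rotate(0, -90), rotate(0, -90)

initial: joint angles (θ0=180°, θ1=0°)
step 1 (rotate(0, -90)): joint angles (θ0=90°, θ1=0°)
step 2 (rotate(0, -90)): joint angles (θ0=0°, θ1=0°)
all 25 alternatives checked — unique.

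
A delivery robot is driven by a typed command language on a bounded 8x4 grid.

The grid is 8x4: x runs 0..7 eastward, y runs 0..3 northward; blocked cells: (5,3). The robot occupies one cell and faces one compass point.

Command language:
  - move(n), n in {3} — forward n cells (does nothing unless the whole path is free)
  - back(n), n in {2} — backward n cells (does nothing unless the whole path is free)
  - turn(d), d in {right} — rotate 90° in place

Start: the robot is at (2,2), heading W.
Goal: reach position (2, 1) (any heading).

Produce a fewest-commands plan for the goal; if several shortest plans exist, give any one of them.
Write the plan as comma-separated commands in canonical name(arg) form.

turn(right), back(2), move(3), back(2)

start: at (2,2), heading W
step 1 (turn(right)): at (2,2), heading N
step 2 (back(2)): at (2,0), heading N
step 3 (move(3)): at (2,3), heading N
step 4 (back(2)): at (2,1), heading N
no 3-step plan works, so 4 is optimal.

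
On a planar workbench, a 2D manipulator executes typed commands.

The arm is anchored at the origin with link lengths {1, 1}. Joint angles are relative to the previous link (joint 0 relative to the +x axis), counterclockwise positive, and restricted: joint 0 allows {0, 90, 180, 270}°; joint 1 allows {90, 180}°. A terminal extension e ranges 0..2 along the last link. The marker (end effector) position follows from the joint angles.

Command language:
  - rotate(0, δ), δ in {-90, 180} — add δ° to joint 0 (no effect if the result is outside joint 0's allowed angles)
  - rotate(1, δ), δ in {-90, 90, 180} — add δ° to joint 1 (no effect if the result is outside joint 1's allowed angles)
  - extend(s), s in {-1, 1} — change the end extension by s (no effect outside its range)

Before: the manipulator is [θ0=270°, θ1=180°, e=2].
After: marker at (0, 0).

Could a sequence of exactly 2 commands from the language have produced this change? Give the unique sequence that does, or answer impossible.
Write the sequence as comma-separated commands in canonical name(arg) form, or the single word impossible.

from: [θ0=270°, θ1=180°, e=2]
t=1 extend(-1) ⇒ [θ0=270°, θ1=180°, e=1]
t=2 extend(-1) ⇒ [θ0=270°, θ1=180°, e=0]
all 49 alternatives checked — unique.

extend(-1), extend(-1)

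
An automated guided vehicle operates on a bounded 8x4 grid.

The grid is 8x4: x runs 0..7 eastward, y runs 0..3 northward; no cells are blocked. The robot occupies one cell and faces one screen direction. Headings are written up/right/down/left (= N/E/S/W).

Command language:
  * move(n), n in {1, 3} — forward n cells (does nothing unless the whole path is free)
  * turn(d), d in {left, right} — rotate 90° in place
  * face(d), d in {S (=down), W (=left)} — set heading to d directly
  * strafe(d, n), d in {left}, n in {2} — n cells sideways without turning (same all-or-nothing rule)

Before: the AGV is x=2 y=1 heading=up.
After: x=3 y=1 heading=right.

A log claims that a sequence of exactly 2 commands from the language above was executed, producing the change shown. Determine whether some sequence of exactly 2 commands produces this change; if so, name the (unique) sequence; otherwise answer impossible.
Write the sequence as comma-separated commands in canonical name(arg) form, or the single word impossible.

key: running move(1) before turn(right) would end elsewhere — order is forced
begin: x=2 y=1 heading=up
t=1 turn(right) ⇒ x=2 y=1 heading=right
t=2 move(1) ⇒ x=3 y=1 heading=right
all 49 alternatives checked — unique.

turn(right), move(1)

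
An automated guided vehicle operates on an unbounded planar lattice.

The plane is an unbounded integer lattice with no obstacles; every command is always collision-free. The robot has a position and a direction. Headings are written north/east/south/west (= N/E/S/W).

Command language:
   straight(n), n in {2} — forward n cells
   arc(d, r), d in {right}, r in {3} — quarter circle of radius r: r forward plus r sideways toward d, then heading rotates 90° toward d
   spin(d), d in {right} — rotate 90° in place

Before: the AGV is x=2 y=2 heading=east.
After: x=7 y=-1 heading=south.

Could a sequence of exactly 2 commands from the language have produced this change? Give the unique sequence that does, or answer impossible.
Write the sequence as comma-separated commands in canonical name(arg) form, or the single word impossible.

straight(2), arc(right, 3)

key: running arc(right, 3) before straight(2) would end elsewhere — order is forced
begin: x=2 y=2 heading=east
step 1 (straight(2)): x=4 y=2 heading=east
step 2 (arc(right, 3)): x=7 y=-1 heading=south
all 9 alternatives checked — unique.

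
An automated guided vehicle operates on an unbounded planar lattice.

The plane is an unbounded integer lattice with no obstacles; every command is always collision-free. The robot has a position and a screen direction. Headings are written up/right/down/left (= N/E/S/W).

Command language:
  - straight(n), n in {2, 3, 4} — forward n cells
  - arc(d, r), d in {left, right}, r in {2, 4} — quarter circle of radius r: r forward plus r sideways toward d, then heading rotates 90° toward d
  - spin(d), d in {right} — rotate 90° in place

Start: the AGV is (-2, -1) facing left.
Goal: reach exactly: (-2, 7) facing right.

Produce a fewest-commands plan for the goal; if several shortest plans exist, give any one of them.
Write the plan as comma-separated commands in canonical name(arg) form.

initial: (-2, -1) facing left
t=1 arc(right, 4) ⇒ (-6, 3) facing up
t=2 arc(right, 4) ⇒ (-2, 7) facing right
shorter routes all fall short; 2 is best.

arc(right, 4), arc(right, 4)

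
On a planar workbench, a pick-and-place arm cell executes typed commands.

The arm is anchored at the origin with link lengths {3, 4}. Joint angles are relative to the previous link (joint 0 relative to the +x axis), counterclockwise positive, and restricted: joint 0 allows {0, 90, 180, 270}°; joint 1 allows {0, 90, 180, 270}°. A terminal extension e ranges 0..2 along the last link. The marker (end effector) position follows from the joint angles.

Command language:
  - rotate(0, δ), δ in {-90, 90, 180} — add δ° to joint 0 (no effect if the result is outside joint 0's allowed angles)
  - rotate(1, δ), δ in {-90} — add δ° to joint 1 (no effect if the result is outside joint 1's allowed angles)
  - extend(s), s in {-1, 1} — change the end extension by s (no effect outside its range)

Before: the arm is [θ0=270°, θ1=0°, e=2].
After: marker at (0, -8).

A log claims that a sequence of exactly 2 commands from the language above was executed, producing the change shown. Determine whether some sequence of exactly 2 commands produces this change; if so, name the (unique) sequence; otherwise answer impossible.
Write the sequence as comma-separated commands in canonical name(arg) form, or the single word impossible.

extend(1), extend(-1)

key: order matters: swapping extend(1) and extend(-1) lands elsewhere
t0: [θ0=270°, θ1=0°, e=2]
[1] after extend(1): [θ0=270°, θ1=0°, e=2]
[2] after extend(-1): [θ0=270°, θ1=0°, e=1]
all 36 alternatives checked — unique.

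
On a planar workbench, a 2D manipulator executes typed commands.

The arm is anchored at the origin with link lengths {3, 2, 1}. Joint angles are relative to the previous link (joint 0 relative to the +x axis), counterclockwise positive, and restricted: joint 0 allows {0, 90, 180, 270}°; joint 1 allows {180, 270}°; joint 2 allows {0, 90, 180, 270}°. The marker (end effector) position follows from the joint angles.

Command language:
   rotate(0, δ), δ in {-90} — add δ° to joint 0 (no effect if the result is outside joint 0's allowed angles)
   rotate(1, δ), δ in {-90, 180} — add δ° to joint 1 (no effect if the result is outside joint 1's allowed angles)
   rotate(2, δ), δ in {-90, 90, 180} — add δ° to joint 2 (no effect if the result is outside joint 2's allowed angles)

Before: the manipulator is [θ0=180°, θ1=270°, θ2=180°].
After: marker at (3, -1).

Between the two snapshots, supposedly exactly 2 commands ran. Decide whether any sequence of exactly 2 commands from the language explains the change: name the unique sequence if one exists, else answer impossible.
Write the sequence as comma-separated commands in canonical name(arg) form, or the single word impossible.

rotate(0, -90), rotate(0, -90)

initial: [θ0=180°, θ1=270°, θ2=180°]
t=1 rotate(0, -90) ⇒ [θ0=90°, θ1=270°, θ2=180°]
t=2 rotate(0, -90) ⇒ [θ0=0°, θ1=270°, θ2=180°]
no rival 2-sequence matches.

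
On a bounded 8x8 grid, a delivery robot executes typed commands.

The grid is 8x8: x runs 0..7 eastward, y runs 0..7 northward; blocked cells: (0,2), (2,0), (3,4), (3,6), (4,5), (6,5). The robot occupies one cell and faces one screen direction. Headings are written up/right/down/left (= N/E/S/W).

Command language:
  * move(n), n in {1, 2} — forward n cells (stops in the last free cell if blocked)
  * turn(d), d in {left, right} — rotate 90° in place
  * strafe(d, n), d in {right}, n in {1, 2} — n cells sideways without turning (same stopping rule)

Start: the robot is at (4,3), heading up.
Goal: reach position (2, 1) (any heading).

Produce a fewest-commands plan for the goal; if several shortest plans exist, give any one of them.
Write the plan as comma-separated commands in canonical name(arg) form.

t0: at (4,3), heading up
[1] after turn(right): at (4,3), heading right
[2] after turn(right): at (4,3), heading down
[3] after strafe(right, 2): at (2,3), heading down
[4] after move(2): at (2,1), heading down
shorter routes all fall short; 4 is best.

turn(right), turn(right), strafe(right, 2), move(2)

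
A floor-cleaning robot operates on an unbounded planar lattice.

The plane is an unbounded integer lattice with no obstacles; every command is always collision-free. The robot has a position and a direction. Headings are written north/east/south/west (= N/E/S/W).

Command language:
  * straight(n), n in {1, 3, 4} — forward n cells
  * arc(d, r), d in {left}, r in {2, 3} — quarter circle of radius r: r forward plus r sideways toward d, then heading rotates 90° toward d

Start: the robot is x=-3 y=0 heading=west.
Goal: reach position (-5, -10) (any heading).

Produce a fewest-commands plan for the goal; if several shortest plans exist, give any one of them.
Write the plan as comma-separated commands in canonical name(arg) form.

t0: x=-3 y=0 heading=west
[1] after arc(left, 2): x=-5 y=-2 heading=south
[2] after straight(4): x=-5 y=-6 heading=south
[3] after straight(4): x=-5 y=-10 heading=south
shorter routes all fall short; 3 is best.

arc(left, 2), straight(4), straight(4)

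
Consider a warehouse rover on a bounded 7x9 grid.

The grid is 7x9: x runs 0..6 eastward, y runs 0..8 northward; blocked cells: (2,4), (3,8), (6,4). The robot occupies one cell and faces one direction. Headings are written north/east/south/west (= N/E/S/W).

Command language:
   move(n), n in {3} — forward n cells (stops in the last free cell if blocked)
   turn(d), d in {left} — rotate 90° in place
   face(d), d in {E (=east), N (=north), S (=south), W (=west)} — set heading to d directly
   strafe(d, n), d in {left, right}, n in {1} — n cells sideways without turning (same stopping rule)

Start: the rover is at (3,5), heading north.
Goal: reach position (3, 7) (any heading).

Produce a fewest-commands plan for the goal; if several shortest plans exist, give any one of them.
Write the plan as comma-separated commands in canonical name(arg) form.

t0: at (3,5), heading north
step 1 (move(3)): at (3,7), heading north
minimal: 1 command(s), checked below 1.

move(3)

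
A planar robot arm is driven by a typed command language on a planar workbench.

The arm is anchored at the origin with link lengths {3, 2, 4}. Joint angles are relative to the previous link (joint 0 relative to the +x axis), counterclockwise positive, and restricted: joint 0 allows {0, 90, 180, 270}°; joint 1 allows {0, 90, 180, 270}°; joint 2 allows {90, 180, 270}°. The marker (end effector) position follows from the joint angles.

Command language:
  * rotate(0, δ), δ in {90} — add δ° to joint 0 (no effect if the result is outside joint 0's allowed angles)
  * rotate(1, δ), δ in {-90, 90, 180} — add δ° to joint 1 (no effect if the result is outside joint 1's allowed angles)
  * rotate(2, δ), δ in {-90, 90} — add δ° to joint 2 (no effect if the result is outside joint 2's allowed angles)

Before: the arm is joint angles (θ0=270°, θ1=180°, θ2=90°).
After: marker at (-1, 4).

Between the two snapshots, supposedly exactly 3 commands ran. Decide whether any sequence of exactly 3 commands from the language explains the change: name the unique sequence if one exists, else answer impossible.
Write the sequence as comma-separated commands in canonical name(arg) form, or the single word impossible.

rotate(0, 90), rotate(0, 90), rotate(0, 90)

begin: joint angles (θ0=270°, θ1=180°, θ2=90°)
1. rotate(0, 90) → joint angles (θ0=0°, θ1=180°, θ2=90°)
2. rotate(0, 90) → joint angles (θ0=90°, θ1=180°, θ2=90°)
3. rotate(0, 90) → joint angles (θ0=180°, θ1=180°, θ2=90°)
no other 3-command option fits: unique.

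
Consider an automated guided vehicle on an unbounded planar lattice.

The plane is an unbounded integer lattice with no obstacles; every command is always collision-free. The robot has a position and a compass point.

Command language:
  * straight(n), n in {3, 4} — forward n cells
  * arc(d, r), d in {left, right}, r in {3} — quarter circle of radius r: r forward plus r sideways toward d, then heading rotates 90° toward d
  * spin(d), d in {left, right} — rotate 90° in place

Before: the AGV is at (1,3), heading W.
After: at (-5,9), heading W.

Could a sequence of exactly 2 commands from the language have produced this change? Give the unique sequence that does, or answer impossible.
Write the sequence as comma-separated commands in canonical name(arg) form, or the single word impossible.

key: still facing W at the end — net rotation zero over 2 steps
start: at (1,3), heading W
t=1 arc(right, 3) ⇒ at (-2,6), heading N
t=2 arc(left, 3) ⇒ at (-5,9), heading W
no rival 2-sequence matches.

arc(right, 3), arc(left, 3)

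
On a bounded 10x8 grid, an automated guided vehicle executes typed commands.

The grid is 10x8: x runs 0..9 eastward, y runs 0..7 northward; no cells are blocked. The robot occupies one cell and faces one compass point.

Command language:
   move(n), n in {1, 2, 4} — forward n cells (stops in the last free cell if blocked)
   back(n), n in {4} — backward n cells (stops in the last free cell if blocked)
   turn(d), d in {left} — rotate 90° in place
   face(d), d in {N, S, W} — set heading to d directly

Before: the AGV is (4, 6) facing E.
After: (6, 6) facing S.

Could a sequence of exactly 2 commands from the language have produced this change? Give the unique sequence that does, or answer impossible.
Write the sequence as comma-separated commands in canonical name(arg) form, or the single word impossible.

key: position moved to (6,6) AND the heading swung to S — translation plus rotation needed
begin: (4, 6) facing E
[1] after move(2): (6, 6) facing E
[2] after face(S): (6, 6) facing S
no other 2-command option fits: unique.

move(2), face(S)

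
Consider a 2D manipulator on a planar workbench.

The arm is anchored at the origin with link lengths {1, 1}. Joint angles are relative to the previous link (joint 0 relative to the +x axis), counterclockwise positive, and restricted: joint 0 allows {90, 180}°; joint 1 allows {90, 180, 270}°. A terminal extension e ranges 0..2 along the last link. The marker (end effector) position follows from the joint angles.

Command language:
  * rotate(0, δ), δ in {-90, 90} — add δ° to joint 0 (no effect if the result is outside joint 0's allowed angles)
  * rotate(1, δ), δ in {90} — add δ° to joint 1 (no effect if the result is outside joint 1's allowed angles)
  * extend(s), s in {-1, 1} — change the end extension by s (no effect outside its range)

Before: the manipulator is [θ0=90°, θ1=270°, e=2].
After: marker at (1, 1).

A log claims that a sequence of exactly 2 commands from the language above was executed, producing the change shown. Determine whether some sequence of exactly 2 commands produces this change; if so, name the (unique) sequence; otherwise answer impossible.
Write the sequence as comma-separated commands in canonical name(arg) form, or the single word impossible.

extend(-1), extend(-1)

begin: [θ0=90°, θ1=270°, e=2]
t=1 extend(-1) ⇒ [θ0=90°, θ1=270°, e=1]
t=2 extend(-1) ⇒ [θ0=90°, θ1=270°, e=0]
uniquely the one of 25 2-step routes that fits.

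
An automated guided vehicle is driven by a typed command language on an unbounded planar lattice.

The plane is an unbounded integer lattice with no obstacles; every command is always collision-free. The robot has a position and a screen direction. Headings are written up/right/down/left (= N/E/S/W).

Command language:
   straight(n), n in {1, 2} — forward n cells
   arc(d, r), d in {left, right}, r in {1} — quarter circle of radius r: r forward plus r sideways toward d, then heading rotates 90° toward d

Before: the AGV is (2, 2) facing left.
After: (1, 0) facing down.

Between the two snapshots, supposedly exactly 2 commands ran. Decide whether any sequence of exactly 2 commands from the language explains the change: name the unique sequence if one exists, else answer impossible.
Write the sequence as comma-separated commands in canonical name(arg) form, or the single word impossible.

arc(left, 1), straight(1)

key: running straight(1) before arc(left, 1) would end elsewhere — order is forced
t0: (2, 2) facing left
t=1 arc(left, 1) ⇒ (1, 1) facing down
t=2 straight(1) ⇒ (1, 0) facing down
no other 2-command option fits: unique.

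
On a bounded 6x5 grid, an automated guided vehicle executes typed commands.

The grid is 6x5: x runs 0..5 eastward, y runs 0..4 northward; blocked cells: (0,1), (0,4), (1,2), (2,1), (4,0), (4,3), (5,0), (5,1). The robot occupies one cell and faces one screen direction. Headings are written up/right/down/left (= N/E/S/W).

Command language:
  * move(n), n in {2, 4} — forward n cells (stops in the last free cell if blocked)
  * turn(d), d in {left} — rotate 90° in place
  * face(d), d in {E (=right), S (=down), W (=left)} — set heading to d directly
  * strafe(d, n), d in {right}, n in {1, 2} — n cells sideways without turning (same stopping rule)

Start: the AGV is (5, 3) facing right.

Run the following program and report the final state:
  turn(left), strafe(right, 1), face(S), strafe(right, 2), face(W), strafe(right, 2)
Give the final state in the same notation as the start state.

begin: (5, 3) facing right
[1] after turn(left): (5, 3) facing up
[2] after strafe(right, 1): (5, 3) facing up
[3] after face(S): (5, 3) facing down
[4] after strafe(right, 2): (5, 3) facing down
[5] after face(W): (5, 3) facing left
[6] after strafe(right, 2): (5, 4) facing left

(5, 4) facing left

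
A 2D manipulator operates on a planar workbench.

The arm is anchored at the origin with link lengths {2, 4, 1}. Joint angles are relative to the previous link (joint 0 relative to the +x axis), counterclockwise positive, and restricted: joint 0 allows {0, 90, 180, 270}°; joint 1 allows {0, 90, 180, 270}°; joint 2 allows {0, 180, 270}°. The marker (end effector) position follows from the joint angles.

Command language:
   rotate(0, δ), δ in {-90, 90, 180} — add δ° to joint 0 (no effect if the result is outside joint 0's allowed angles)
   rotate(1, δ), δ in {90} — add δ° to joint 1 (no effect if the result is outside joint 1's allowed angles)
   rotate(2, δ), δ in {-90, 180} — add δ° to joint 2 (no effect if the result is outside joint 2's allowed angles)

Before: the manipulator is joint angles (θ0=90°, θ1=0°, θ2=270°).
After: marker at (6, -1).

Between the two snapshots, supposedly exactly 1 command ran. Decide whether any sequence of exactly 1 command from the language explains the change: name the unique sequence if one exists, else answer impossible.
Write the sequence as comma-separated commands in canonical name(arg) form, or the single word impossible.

initial: joint angles (θ0=90°, θ1=0°, θ2=270°)
[1] after rotate(0, -90): joint angles (θ0=0°, θ1=0°, θ2=270°)
uniquely the one of 6 1-step routes that fits.

rotate(0, -90)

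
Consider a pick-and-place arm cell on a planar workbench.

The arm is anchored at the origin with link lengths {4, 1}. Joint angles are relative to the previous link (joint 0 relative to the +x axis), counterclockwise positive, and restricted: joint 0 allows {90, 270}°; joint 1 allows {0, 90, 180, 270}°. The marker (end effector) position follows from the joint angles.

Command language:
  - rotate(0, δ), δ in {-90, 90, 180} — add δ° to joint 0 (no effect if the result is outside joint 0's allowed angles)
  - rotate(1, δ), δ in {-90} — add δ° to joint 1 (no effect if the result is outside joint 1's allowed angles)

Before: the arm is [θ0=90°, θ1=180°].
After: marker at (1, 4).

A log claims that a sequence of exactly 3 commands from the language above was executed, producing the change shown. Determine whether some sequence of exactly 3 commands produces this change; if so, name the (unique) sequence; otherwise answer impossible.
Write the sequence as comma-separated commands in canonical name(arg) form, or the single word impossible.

rotate(1, -90), rotate(1, -90), rotate(1, -90)

from: [θ0=90°, θ1=180°]
t=1 rotate(1, -90) ⇒ [θ0=90°, θ1=90°]
t=2 rotate(1, -90) ⇒ [θ0=90°, θ1=0°]
t=3 rotate(1, -90) ⇒ [θ0=90°, θ1=270°]
uniquely the one of 64 3-step routes that fits.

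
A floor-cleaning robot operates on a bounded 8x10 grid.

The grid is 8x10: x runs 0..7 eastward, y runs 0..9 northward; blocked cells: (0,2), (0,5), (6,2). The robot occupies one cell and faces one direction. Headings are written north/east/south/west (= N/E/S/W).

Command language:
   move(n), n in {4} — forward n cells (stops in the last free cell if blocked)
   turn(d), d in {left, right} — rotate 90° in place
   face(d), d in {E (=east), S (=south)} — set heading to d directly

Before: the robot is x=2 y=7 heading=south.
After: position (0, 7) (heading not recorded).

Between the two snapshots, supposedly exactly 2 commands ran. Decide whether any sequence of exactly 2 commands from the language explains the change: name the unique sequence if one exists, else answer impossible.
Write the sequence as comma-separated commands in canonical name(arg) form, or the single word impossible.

key: running move(4) before turn(right) would end elsewhere — order is forced
from: x=2 y=7 heading=south
1. turn(right) → x=2 y=7 heading=west
2. move(4) → x=0 y=7 heading=west
all 25 alternatives checked — unique.

turn(right), move(4)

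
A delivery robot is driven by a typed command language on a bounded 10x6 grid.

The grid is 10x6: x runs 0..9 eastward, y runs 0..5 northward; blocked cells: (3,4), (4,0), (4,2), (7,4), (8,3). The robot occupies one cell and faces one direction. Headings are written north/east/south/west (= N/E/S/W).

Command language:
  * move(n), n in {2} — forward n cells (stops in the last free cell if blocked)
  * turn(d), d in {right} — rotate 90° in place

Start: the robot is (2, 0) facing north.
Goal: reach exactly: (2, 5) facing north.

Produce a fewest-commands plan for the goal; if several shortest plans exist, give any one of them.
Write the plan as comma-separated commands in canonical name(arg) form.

t0: (2, 0) facing north
t=1 move(2) ⇒ (2, 2) facing north
t=2 move(2) ⇒ (2, 4) facing north
t=3 move(2) ⇒ (2, 5) facing north
minimal: 3 command(s), checked below 3.

move(2), move(2), move(2)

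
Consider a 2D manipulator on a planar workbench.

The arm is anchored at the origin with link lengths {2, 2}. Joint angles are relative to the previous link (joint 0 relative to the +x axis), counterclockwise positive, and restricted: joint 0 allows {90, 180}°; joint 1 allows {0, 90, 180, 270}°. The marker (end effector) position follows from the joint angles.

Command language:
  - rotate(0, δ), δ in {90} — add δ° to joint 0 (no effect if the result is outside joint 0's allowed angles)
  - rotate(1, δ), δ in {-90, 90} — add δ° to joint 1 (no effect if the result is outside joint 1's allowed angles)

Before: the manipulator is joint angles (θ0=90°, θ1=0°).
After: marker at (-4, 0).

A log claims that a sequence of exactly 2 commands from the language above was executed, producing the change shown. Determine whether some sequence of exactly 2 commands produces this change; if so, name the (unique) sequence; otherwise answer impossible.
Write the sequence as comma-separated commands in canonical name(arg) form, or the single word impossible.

begin: joint angles (θ0=90°, θ1=0°)
t=1 rotate(0, 90) ⇒ joint angles (θ0=180°, θ1=0°)
t=2 rotate(0, 90) ⇒ joint angles (θ0=180°, θ1=0°)
uniquely the one of 9 2-step routes that fits.

rotate(0, 90), rotate(0, 90)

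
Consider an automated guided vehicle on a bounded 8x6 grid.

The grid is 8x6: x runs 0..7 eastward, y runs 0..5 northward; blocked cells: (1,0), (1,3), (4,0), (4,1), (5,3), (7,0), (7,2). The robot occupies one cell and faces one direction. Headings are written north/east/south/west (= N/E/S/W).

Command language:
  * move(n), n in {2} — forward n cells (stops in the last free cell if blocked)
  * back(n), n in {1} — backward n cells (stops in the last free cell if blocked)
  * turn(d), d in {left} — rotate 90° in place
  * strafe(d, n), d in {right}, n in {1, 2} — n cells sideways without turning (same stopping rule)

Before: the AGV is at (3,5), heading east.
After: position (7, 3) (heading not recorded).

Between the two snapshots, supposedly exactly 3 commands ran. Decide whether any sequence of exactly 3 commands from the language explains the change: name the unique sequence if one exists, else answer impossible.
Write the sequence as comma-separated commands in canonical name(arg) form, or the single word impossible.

move(2), move(2), strafe(right, 2)

key: order matters: swapping move(2) and strafe(right, 2) lands elsewhere
t0: at (3,5), heading east
step 1 (move(2)): at (5,5), heading east
step 2 (move(2)): at (7,5), heading east
step 3 (strafe(right, 2)): at (7,3), heading east
uniquely the one of 125 3-step routes that fits.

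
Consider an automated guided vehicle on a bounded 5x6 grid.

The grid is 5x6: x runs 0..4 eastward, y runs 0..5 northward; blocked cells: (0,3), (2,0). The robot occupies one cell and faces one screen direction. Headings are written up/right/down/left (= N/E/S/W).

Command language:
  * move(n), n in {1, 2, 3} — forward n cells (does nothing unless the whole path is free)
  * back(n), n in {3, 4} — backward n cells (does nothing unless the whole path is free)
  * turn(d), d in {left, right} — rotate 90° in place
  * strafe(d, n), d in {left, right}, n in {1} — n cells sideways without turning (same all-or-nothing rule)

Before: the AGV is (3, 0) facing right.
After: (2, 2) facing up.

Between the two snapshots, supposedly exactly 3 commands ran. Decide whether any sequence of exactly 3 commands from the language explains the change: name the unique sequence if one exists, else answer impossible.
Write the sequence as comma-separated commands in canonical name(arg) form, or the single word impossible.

turn(left), move(2), strafe(left, 1)

key: position moved to (2,2) AND the heading swung to N — translation plus rotation needed
t0: (3, 0) facing right
step 1 (turn(left)): (3, 0) facing up
step 2 (move(2)): (3, 2) facing up
step 3 (strafe(left, 1)): (2, 2) facing up
no other 3-command option fits: unique.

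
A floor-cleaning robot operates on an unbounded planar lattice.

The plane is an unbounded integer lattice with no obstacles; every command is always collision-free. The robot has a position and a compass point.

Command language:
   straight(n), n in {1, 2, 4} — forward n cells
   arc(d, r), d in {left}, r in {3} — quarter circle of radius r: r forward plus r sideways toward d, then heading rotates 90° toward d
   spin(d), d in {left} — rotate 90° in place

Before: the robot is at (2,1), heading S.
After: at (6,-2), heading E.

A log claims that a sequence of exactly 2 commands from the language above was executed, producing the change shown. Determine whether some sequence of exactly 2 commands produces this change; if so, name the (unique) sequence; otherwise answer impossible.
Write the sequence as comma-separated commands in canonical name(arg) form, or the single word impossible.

arc(left, 3), straight(1)

key: position moved to (6,-2) AND the heading swung to E — translation plus rotation needed
start: at (2,1), heading S
1. arc(left, 3) → at (5,-2), heading E
2. straight(1) → at (6,-2), heading E
no other 2-command option fits: unique.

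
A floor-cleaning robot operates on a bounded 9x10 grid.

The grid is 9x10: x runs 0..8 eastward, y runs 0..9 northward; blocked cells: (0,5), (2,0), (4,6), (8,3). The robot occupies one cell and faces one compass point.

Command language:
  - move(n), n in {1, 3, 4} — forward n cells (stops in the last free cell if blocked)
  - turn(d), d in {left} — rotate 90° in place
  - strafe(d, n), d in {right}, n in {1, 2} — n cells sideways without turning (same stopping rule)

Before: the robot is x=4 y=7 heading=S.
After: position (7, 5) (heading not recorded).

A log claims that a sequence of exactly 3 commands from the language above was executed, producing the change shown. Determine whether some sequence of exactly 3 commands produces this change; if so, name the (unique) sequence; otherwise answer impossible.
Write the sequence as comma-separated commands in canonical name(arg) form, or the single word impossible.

key: running strafe(right, 2) before turn(left) would end elsewhere — order is forced
start: x=4 y=7 heading=S
1. turn(left) → x=4 y=7 heading=E
2. move(3) → x=7 y=7 heading=E
3. strafe(right, 2) → x=7 y=5 heading=E
no other 3-command option fits: unique.

turn(left), move(3), strafe(right, 2)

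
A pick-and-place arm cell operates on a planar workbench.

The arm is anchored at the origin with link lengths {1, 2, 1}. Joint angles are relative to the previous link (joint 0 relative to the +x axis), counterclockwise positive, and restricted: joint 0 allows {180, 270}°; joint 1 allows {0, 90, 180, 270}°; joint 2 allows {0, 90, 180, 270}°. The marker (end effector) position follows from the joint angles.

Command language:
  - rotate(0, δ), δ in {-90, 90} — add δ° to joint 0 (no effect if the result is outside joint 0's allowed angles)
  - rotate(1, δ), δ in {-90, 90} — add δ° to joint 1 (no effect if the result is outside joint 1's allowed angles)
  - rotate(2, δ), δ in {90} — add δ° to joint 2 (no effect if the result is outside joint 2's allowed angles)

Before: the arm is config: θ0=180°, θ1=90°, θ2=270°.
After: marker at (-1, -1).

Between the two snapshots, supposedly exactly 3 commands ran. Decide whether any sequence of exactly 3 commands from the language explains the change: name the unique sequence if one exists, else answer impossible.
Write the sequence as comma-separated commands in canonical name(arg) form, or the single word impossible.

rotate(2, 90), rotate(2, 90), rotate(2, 90)

start: config: θ0=180°, θ1=90°, θ2=270°
t=1 rotate(2, 90) ⇒ config: θ0=180°, θ1=90°, θ2=0°
t=2 rotate(2, 90) ⇒ config: θ0=180°, θ1=90°, θ2=90°
t=3 rotate(2, 90) ⇒ config: θ0=180°, θ1=90°, θ2=180°
no other 3-command option fits: unique.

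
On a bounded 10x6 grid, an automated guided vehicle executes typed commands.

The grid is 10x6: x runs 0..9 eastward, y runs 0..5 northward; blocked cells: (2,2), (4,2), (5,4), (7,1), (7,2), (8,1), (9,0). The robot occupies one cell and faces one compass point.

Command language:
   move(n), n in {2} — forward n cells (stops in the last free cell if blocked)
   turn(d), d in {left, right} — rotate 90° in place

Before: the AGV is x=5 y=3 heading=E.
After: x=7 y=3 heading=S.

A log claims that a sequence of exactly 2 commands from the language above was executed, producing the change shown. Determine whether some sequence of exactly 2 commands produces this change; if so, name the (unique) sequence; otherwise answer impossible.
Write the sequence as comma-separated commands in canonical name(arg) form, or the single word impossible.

key: cell and facing (now S) both changed — the 2 commands mix motion and turning
initial: x=5 y=3 heading=E
t=1 move(2) ⇒ x=7 y=3 heading=E
t=2 turn(right) ⇒ x=7 y=3 heading=S
all 9 alternatives checked — unique.

move(2), turn(right)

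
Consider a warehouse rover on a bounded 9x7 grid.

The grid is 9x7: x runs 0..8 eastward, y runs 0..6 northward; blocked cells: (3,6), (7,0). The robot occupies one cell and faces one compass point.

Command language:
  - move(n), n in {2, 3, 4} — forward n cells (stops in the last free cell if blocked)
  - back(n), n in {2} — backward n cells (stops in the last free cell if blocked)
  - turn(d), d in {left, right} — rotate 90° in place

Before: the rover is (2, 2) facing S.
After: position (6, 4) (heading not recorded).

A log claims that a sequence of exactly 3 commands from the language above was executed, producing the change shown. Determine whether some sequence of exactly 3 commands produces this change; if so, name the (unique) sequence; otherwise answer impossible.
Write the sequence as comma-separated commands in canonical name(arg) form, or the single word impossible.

key: order matters: swapping back(2) and move(4) lands elsewhere
initial: (2, 2) facing S
step 1 (back(2)): (2, 4) facing S
step 2 (turn(left)): (2, 4) facing E
step 3 (move(4)): (6, 4) facing E
uniquely the one of 216 3-step routes that fits.

back(2), turn(left), move(4)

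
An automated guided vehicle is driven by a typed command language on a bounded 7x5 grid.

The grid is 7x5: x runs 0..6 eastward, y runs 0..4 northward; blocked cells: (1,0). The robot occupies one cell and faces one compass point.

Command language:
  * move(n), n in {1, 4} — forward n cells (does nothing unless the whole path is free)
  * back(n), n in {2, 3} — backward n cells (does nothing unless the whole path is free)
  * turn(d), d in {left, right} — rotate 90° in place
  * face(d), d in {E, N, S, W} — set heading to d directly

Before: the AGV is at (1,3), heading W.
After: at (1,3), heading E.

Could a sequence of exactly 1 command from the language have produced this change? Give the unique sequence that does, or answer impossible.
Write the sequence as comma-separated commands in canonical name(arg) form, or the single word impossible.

face(E)

key: (1,3) unchanged — the single command moves nothing
from: at (1,3), heading W
t=1 face(E) ⇒ at (1,3), heading E
no other 1-command option fits: unique.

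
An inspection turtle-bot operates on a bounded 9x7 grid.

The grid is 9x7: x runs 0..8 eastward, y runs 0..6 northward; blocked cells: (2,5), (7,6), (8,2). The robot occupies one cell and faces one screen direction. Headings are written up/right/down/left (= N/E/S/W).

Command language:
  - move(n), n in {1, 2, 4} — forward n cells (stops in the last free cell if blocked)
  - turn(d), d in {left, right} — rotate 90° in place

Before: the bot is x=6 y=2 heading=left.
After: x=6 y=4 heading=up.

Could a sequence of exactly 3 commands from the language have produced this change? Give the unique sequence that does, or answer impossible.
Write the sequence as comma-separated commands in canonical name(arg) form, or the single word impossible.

turn(right), move(1), move(1)

key: order matters: swapping turn(right) and move(1) lands elsewhere
initial: x=6 y=2 heading=left
step 1 (turn(right)): x=6 y=2 heading=up
step 2 (move(1)): x=6 y=3 heading=up
step 3 (move(1)): x=6 y=4 heading=up
no rival 3-sequence matches.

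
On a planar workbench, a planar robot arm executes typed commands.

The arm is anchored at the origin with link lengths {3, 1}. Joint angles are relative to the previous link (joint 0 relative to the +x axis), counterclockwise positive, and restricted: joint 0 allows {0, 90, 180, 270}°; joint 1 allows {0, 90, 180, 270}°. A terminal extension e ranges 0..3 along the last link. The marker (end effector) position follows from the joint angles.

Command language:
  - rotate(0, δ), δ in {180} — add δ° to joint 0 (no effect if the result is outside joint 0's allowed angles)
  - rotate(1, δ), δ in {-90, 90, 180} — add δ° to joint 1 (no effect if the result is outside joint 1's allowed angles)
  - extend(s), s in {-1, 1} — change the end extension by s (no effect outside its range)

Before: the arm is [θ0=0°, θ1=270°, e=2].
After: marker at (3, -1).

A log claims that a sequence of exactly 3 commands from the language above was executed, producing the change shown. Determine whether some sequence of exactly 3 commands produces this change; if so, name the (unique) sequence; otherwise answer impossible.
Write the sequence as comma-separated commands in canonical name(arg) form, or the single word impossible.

t0: [θ0=0°, θ1=270°, e=2]
1. extend(-1) → [θ0=0°, θ1=270°, e=1]
2. extend(-1) → [θ0=0°, θ1=270°, e=0]
3. extend(-1) → [θ0=0°, θ1=270°, e=0]
no other 3-command option fits: unique.

extend(-1), extend(-1), extend(-1)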